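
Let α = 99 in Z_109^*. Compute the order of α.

108

The order of 99 must divide p − 1 = 108 = 2^2 · 3^3.
Divisors: 1, 2, 3, 4, 6, 9, 12, 18, 27, 36, 54, 108.
Check each in increasing order: 99^1 ≡ 99;  99^2 ≡ 100;  99^3 ≡ 90;  99^4 ≡ 81;  99^6 ≡ 34;  99^9 ≡ 8;  99^12 ≡ 66;  99^18 ≡ 64;  99^27 ≡ 76;  99^36 ≡ 63;  99^54 ≡ 108;  99^108 ≡ 1.
Smallest exponent giving 1 is 108.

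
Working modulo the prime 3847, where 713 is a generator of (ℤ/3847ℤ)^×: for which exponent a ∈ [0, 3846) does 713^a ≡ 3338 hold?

3335

Baby-step giant-step with m = ceil(sqrt(3846)) = 63.
Baby table (713^j mod 3847 for j=0..62):
  0:1  1:713  2:565  3:2757  4:3771  5:3517  6:3224  7:2053
  8:1929  9:1998  10:1184  11:1699  12:3429  13:2032  14:2344  15:1674
  16:992  17:3295  18:2665  19:3574  20:1548  21:3482  22:1351  23:1513
  24:1609  25:811  26:1193  27:422  28:820  29:3763  30:1660  31:2551
  32:3079  33:2537  34:791  35:2321  36:663  37:3385  38:1436  39:566
  40:3470  41:489  42:2427  43:3148  44:1723  45:1306  46:204  47:3113
  48:3697  49:766  50:3731  51:1926  52:3706  53:3336  54:1122  55:3657
  56:3022  57:366  58:3209  59:2899  60:1148  61:2960  62:2324
Giant step factor: 713^(-63) ≡ 2091 (mod 3847).
Scan 3338·2091^i mod 3847 for i = 0, 1, …:
  i=0: 3338   i=1: 1300   i=2: 2318   i=3: 3565
  i=4: 2776   i=5: 3340   i=6: 1635   i=7: 2649
  i=8: 3226   i=9: 1775     …   i=51: 1981
  i=52: 2899
Match at i=52, j=59: a = 52·63 + 59 = 3335.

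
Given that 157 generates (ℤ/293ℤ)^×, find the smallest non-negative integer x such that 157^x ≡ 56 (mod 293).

200

Baby-step giant-step with m = ceil(sqrt(292)) = 18.
Baby table (157^j mod 293 for j=0..17):
  0:1  1:157  2:37  3:242  4:197  5:164  6:257  7:208
  8:133  9:78  10:233  11:249  12:124  13:130  14:193  15:122
  16:109  17:119
Giant step factor: 157^(-18) ≡ 276 (mod 293).
Scan 56·276^i mod 293 for i = 0, 1, …:
  i=0: 56   i=1: 220   i=2: 69   i=3: 292
  i=4: 17   i=5: 4   i=6: 225   i=7: 277
  i=8: 272   i=9: 64   i=10: 84   i=11: 37
Match at i=11, j=2: x = 11·18 + 2 = 200.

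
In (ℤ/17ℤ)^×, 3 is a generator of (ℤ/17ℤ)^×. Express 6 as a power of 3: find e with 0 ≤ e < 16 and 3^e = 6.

Successive powers of 3 modulo 17:
  3^0=1  3^1=3  3^2=9  3^3=10  3^4=13  3^5=5
  3^6=15  3^7=11  3^8=16  3^9=14  3^10=8  3^11=7
  3^12=4  3^13=12  3^14=2  3^15=6
So 3^15 ≡ 6 (mod 17), giving e = 15.

15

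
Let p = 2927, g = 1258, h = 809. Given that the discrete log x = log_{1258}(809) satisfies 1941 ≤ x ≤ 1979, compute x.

Compute 1258^1941 mod 2927 = 2532, then multiply by 1258 repeatedly:
  1258^1941=2532  1258^1942=680  1258^1943=756  1258^1944=2700  1258^1945=1280
  1258^1946=390  1258^1947=1811  1258^1948=1032  1258^1949=1595  1258^1950=1515
  1258^1951=393  1258^1952=2658  1258^1953=1130  1258^1954=1945  1258^1955=2765
  1258^1956=1094  1258^1957=562  1258^1958=1589  1258^1959=2748  1258^1960=197
  1258^1961=1958  1258^1962=1557  1258^1963=543  1258^1964=1103  1258^1965=176
  1258^1966=1883  1258^1967=871  1258^1968=1020  1258^1969=1134  1258^1970=1123
  1258^1971=1920  1258^1972=585  1258^1973=1253  1258^1974=1548  1258^1975=929
  1258^1976=809
Found 809 at exponent 1976.

1976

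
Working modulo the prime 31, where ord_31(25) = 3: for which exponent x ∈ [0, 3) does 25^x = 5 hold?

2

Successive powers of 25 modulo 31:
  25^0=1  25^1=25  25^2=5
So 25^2 ≡ 5 (mod 31), giving x = 2.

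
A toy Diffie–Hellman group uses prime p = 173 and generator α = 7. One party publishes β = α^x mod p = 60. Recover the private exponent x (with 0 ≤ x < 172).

Baby-step giant-step with m = ceil(sqrt(172)) = 14.
Baby table (7^j mod 173 for j=0..13):
  0:1  1:7  2:49  3:170  4:152  5:26  6:9  7:63
  8:95  9:146  10:157  11:61  12:81  13:48
Giant step factor: 7^(-14) ≡ 121 (mod 173).
Scan 60·121^i mod 173 for i = 0, 1, …:
  i=0: 60   i=1: 167   i=2: 139   i=3: 38
  i=4: 100   i=5: 163   i=6: 1
Match at i=6, j=0: x = 6·14 + 0 = 84.

84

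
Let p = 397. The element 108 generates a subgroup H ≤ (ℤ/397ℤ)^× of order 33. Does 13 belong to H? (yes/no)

no

13 ∈ ⟨108⟩ iff 13^33 ≡ 1 (mod 397), since |⟨108⟩| = 33.
13^33 mod 397 = 157.
Since 157 ≠ 1, 13 does not lie in the subgroup.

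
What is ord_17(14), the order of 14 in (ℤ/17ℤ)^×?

16

The order of 14 must divide p − 1 = 16 = 2^4.
Divisors: 1, 2, 4, 8, 16.
Check each in increasing order: 14^1 ≡ 14;  14^2 ≡ 9;  14^4 ≡ 13;  14^8 ≡ 16;  14^16 ≡ 1.
Smallest exponent giving 1 is 16.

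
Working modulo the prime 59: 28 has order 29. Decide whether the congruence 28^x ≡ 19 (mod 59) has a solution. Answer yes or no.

19 ∈ ⟨28⟩ iff 19^29 ≡ 1 (mod 59), since |⟨28⟩| = 29.
19^29 mod 59 = 1.
Since 1 = 1, 19 lies in the subgroup.

yes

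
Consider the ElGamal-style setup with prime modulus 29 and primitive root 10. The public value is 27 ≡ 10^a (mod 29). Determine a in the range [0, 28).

Successive powers of 10 modulo 29:
  10^0=1  10^1=10  10^2=13  10^3=14  10^4=24  10^5=8
  10^6=22  10^7=17  10^8=25  10^9=18  10^10=6  10^11=2
  10^12=20  10^13=26  10^14=28  10^15=19  10^16=16  10^17=15
  10^18=5  10^19=21  10^20=7  10^21=12  10^22=4  10^23=11
  10^24=23  10^25=27
So 10^25 ≡ 27 (mod 29), giving a = 25.

25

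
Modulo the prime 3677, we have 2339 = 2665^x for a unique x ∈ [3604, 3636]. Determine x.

3624

Compute 2665^3604 mod 3677 = 3187, then multiply by 2665 repeatedly:
  2665^3604=3187  2665^3605=3162  2665^3606=2723  2665^3607=2074  2665^3608=679
  2665^3609=451  2665^3610=3213  2665^3611=2589  2665^3612=1633  2665^3613=2054
  2665^3614=2534  2665^3615=2138  2665^3616=2097  2665^3617=3142  2665^3618=901
  2665^3619=84  2665^3620=3240  2665^3621=1004  2665^3622=2481  2665^3623=619
  2665^3624=2339
Found 2339 at exponent 3624.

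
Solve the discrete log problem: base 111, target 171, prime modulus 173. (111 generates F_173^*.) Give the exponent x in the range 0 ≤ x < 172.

167

Baby-step giant-step with m = ceil(sqrt(172)) = 14.
Baby table (111^j mod 173 for j=0..13):
  0:1  1:111  2:38  3:66  4:60  5:86  6:31  7:154
  8:140  9:143  10:130  11:71  12:96  13:103
Giant step factor: 111^(-14) ≡ 150 (mod 173).
Scan 171·150^i mod 173 for i = 0, 1, …:
  i=0: 171   i=1: 46   i=2: 153   i=3: 114
  i=4: 146   i=5: 102   i=6: 76   i=7: 155
  i=8: 68   i=9: 166   i=10: 161   i=11: 103
Match at i=11, j=13: x = 11·14 + 13 = 167.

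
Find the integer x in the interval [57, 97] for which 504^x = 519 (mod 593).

92

Compute 504^57 mod 593 = 325, then multiply by 504 repeatedly:
  504^57=325  504^58=132  504^59=112  504^60=113  504^61=24
  504^62=236  504^63=344  504^64=220  504^65=582  504^66=386
  504^67=40  504^68=591  504^69=178  504^70=169  504^71=377
  504^72=248  504^73=462  504^74=392  504^75=99  504^76=84
  504^77=233  504^78=18  504^79=177  504^80=258  504^81=165
  504^82=140  504^83=586  504^84=30  504^85=295  504^86=430
  504^87=275  504^88=431  504^89=186  504^90=50  504^91=294
  504^92=519
Found 519 at exponent 92.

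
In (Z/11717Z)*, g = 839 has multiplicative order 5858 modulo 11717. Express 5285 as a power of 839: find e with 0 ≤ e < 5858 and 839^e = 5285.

2335

Baby-step giant-step with m = ceil(sqrt(5858)) = 77.
Baby table (839^j mod 11717 for j=0..76):
  0:1  1:839  2:901  3:6051  4:3328  5:3546  6:10693  7:7922
  8:3019  9:2069  10:1775  11:1166  12:5763  13:7753  14:1832  15:2121
  16:10252  17:1150  18:4056  19:5054  20:10469  21:7458  22:384  23:5817
  24:6191  25:3618  26:799  27:2492  28:5162  29:7345  30:11030  31:9457
  32:2014  33:2498  34:10196  35:1034  36:468  37:5991  38:11573  39:8071
  40:10860  41:7431  42:1165  43:4924  44:6852  45:7498  46:10510  47:6706
  48:2174  49:7851  50:2035  51:8400  52:5683  53:10935  54:54  55:10155
  56:1786  57:10395  58:3957  59:4012  60:3289  61:5976  62:10705  63:6273
  64:2114  65:4379  66:6560  67:8567  68:5192  69:9081  70:2909  71:3515
  72:8118  73:3425  74:2910  75:4354  76:9019
Giant step factor: 839^(-77) ≡ 4371 (mod 11717).
Scan 5285·4371^i mod 11717 for i = 0, 1, …:
  i=0: 5285   i=1: 6528   i=2: 2993   i=3: 6231
  i=4: 5393   i=5: 9916   i=6: 1653   i=7: 7591
  i=8: 9434   i=9: 3891     …   i=29: 226
  i=30: 3618
Match at i=30, j=25: e = 30·77 + 25 = 2335.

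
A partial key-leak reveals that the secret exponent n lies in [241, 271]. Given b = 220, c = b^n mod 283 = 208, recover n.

Compute 220^241 mod 283 = 153, then multiply by 220 repeatedly:
  220^241=153  220^242=266  220^243=222  220^244=164  220^245=139
  220^246=16  220^247=124  220^248=112  220^249=19  220^250=218
  220^251=133  220^252=111  220^253=82  220^254=211  220^255=8
  220^256=62  220^257=56  220^258=151  220^259=109  220^260=208
Found 208 at exponent 260.

260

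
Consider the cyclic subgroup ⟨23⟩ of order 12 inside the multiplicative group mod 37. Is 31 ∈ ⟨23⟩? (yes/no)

yes

31 ∈ ⟨23⟩ iff 31^12 ≡ 1 (mod 37), since |⟨23⟩| = 12.
31^12 mod 37 = 1.
Since 1 = 1, 31 lies in the subgroup.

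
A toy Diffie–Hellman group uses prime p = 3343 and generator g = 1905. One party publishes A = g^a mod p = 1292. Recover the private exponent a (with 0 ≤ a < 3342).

95

Baby-step giant-step with m = ceil(sqrt(3342)) = 58.
Baby table (1905^j mod 3343 for j=0..57):
  0:1  1:1905  2:1870  3:2055  4:122  5:1743  6:816  7:3328
  8:1512  9:2037  10:2605  11:1513  12:599  13:1132  14:225  15:721
  16:2875  17:1041  18:706  19:1044  20:3078  21:3311  22:2557  23:334
  24:1100  25:2782  26:1055  27:632  28:480  29:1761  30:1676  31:215
  32:1729  33:890  34:549  35:2829  36:329  37:1604  38:118  39:809
  40:22  41:1794  42:1024  43:1751  44:2684  45:1573  46:1237  47:3013
  48:3177  49:1355  50:479  51:3199  52:3149  53:1503  54:1607  55:2490
  56:3076  57:2844
Giant step factor: 1905^(-58) ≡ 2775 (mod 3343).
Scan 1292·2775^i mod 3343 for i = 0, 1, …:
  i=0: 1292   i=1: 1604
Match at i=1, j=37: a = 1·58 + 37 = 95.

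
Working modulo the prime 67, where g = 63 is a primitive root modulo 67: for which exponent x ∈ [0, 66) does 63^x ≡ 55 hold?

4

Baby-step giant-step with m = ceil(sqrt(66)) = 9.
Baby table (63^j mod 67 for j=0..8):
  0:1  1:63  2:16  3:3  4:55  5:48  6:9  7:31
  8:10
Giant step factor: 63^(-9) ≡ 5 (mod 67).
Scan 55·5^i mod 67 for i = 0, 1, …:
  i=0: 55
Match at i=0, j=4: x = 0·9 + 4 = 4.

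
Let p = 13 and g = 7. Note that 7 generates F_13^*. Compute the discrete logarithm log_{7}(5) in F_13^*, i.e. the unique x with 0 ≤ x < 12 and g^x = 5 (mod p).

3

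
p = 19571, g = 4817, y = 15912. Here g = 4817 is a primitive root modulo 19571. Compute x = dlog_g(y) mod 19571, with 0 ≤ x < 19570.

Baby-step giant-step with m = ceil(sqrt(19570)) = 140.
Baby table (4817^j mod 19571 for j=0..139):
  0:1  1:4817  2:11854  3:12111  4:17107  5:10509  6:11247  7:4271
  8:4286  9:17828  10:19499  11:5454  12:7636  13:8703  14:1269  15:6621
  16:12198  17:5624  18:4544  19:8070  20:5184  21:18303  22:17767  23:19227
  24:6487  25:12563  26:2439  27:6063  28:5539  29:6090  30:18172  31:13012
  32:12462  33:5197  34:2640  35:15301  36:531  37:13597  38:12183  39:11653
  40:2873  41:2544  42:3002  43:17236  44:5630  45:13875  46:910  47:19137
  48:3519  49:2537  50:8425  51:12542  52:18708  53:11552  54:5631  55:18692
  56:12764  57:11677  58:1055  59:13046  60:101  61:16813  62:3423  63:9809
  64:5559  65:4575  66:829  67:809  68:2324  69:96  70:12299  71:2866
  72:7967  73:17879  74:10743  75:3307  76:18596  77:465  78:8811  79:12659
  80:14738  81:8929  82:13506  83:4398  84:9344  85:16319  86:11487  87:5662
  88:11451  89:8389  90:15269  91:2955  92:6118  93:16051  94:12217  95:18863
  96:14489  97:3327  98:17081  99:2693  100:16179  101:2521  102:9637  103:18588
  104:1071  105:11834  106:13626  107:14879  108:3141  109:1814  110:9372  111:14198
  112:10692  113:12063  114:1172  115:9076  116:17049  117:5117  118:8700  119:6389
  120:10201  121:15007  122:13016  123:12159  124:13471  125:11942  126:5445  127:3425
  128:19443  129:9696  130:9226  131:15472  132:2256  133:5247  134:8638  135:1300
  136:18951  137:7823  138:9216  139:6444
Giant step factor: 4817^(-140) ≡ 10471 (mod 19571).
Scan 15912·10471^i mod 19571 for i = 0, 1, …:
  i=0: 15912   i=1: 6629   i=2: 13493   i=3: 2154
  i=4: 8742   i=5: 3915   i=6: 12291   i=7: 165
  i=8: 5467   i=9: 19353     …   i=65: 3614
  i=66: 11451
Match at i=66, j=88: x = 66·140 + 88 = 9328.

9328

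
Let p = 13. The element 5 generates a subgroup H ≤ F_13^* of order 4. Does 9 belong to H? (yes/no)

no

⟨5⟩ has order 4; its elements mod 13 are {1, 5, 8, 12}.
9 is not in this set.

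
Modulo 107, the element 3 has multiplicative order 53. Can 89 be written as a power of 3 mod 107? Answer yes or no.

yes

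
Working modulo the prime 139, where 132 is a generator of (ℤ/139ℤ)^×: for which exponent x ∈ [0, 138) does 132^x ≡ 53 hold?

Baby-step giant-step with m = ceil(sqrt(138)) = 12.
Baby table (132^j mod 139 for j=0..11):
  0:1  1:132  2:49  3:74  4:38  5:12  6:55  7:32
  8:54  9:39  10:5  11:104
Giant step factor: 132^(-12) ≡ 80 (mod 139).
Scan 53·80^i mod 139 for i = 0, 1, …:
  i=0: 53   i=1: 70   i=2: 40   i=3: 3
  i=4: 101   i=5: 18   i=6: 50   i=7: 108
  i=8: 22   i=9: 92   i=10: 132
Match at i=10, j=1: x = 10·12 + 1 = 121.

121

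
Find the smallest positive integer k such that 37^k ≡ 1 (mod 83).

The order of 37 must divide p − 1 = 82 = 2 · 41.
Divisors: 1, 2, 41, 82.
Check each in increasing order: 37^1 ≡ 37;  37^2 ≡ 41;  37^41 ≡ 1.
Smallest exponent giving 1 is 41.

41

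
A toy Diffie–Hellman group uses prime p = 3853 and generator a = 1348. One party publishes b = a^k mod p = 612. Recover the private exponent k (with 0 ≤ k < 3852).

2203

Baby-step giant-step with m = ceil(sqrt(3852)) = 63.
Baby table (1348^j mod 3853 for j=0..62):
  0:1  1:1348  2:2341  3:61  4:1315  5:240  6:3721  7:3155
  8:3081  9:3507  10:3658  11:2997  12:2012  13:3517  14:1726  15:3289
  16:2622  17:1255  18:273  19:1969  20:3348  21:1241  22:666  23:19
  24:2494  25:2096  26:1159  27:1867  28:707  29:1345  30:2150  31:744
  32:1132  33:148  34:3001  35:3551  36:1322  37:1970  38:843  39:3582
  40:727  41:1334  42:2734  43:1964  44:461  45:1095  46:361  47:1150
  48:1294  49:2756  50:796  51:1874  52:2437  53:2320  54:2577  55:2243
  56:2812  57:3077  58:1968  59:2000  60:2753  61:605  62:2557
Giant step factor: 1348^(-63) ≡ 3653 (mod 3853).
Scan 612·3653^i mod 3853 for i = 0, 1, …:
  i=0: 612   i=1: 896   i=2: 1891   i=3: 3247
  i=4: 1757   i=5: 3076   i=6: 1280   i=7: 2151
  i=8: 1336   i=9: 2510     …   i=33: 3561
  i=34: 605
Match at i=34, j=61: k = 34·63 + 61 = 2203.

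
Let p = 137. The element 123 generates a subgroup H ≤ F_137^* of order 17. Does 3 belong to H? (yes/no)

no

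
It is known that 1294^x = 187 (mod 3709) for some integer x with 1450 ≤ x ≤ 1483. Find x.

Compute 1294^1450 mod 3709 = 3156, then multiply by 1294 repeatedly:
  1294^1450=3156  1294^1451=255  1294^1452=3578  1294^1453=1100  1294^1454=2853
  1294^1455=1327  1294^1456=3580  1294^1457=3688  1294^1458=2498  1294^1459=1873
  1294^1460=1685  1294^1461=3207  1294^1462=3196  1294^1463=89  1294^1464=187
Found 187 at exponent 1464.

1464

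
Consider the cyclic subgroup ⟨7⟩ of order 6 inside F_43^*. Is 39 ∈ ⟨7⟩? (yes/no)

no

⟨7⟩ has order 6; its elements mod 43 are {1, 6, 7, 36, 37, 42}.
39 is not in this set.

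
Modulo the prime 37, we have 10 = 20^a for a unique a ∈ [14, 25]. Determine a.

Compute 20^14 mod 37 = 3, then multiply by 20 repeatedly:
  20^14=3  20^15=23  20^16=16  20^17=24  20^18=36
  20^19=17  20^20=7  20^21=29  20^22=25  20^23=19
  20^24=10
Found 10 at exponent 24.

24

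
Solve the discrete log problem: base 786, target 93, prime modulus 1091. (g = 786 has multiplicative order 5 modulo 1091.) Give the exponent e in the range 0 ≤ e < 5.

4

Successive powers of 786 modulo 1091:
  786^0=1  786^1=786  786^2=290  786^3=1012  786^4=93
So 786^4 ≡ 93 (mod 1091), giving e = 4.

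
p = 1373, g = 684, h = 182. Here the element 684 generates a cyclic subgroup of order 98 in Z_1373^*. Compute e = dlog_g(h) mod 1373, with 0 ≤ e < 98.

Baby-step giant-step with m = ceil(sqrt(98)) = 10.
Baby table (684^j mod 1373 for j=0..9):
  0:1  1:684  2:1036  3:156  4:983  5:975  6:995  7:945
  8:1070  9:71
Giant step factor: 684^(-10) ≡ 847 (mod 1373).
Scan 182·847^i mod 1373 for i = 0, 1, …:
  i=0: 182   i=1: 378   i=2: 257   i=3: 745
  i=4: 808   i=5: 622   i=6: 975
Match at i=6, j=5: e = 6·10 + 5 = 65.

65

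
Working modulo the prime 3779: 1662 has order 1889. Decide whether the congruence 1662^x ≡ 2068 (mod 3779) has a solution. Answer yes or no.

yes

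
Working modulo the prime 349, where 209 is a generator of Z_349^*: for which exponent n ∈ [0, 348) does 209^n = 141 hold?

157

Baby-step giant-step with m = ceil(sqrt(348)) = 19.
Baby table (209^j mod 349 for j=0..18):
  0:1  1:209  2:56  3:187  4:344  5:2  6:69  7:112
  8:25  9:339  10:4  11:138  12:224  13:50  14:329  15:8
  16:276  17:99  18:100
Giant step factor: 209^(-19) ≡ 253 (mod 349).
Scan 141·253^i mod 349 for i = 0, 1, …:
  i=0: 141   i=1: 75   i=2: 129   i=3: 180
  i=4: 170   i=5: 83   i=6: 59   i=7: 269
  i=8: 2
Match at i=8, j=5: n = 8·19 + 5 = 157.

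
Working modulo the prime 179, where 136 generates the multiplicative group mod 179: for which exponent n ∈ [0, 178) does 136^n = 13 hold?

Baby-step giant-step with m = ceil(sqrt(178)) = 14.
Baby table (136^j mod 179 for j=0..13):
  0:1  1:136  2:59  3:148  4:80  5:140  6:66  7:26
  8:135  9:102  10:89  11:111  12:60  13:105
Giant step factor: 136^(-14) ≡ 85 (mod 179).
Scan 13·85^i mod 179 for i = 0, 1, …:
  i=0: 13   i=1: 31   i=2: 129   i=3: 46
  i=4: 151   i=5: 126   i=6: 149   i=7: 135
Match at i=7, j=8: n = 7·14 + 8 = 106.

106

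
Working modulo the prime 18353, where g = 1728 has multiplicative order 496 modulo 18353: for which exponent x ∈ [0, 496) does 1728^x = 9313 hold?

298

Baby-step giant-step with m = ceil(sqrt(496)) = 23.
Baby table (1728^j mod 18353 for j=0..22):
  0:1  1:1728  2:12798  3:17932  4:6632  5:7824  6:12064  7:15937
  8:9636  9:4837  10:7721  11:17610  12:806  13:16293  14:802  15:9381
  16:4669  17:11065  18:14847  19:16475  20:3297  21:7786  22:1459
Giant step factor: 1728^(-23) ≡ 7532 (mod 18353).
Scan 9313·7532^i mod 18353 for i = 0, 1, …:
  i=0: 9313   i=1: 350   i=2: 11721   i=3: 4642
  i=4: 1079   i=5: 15002   i=6: 13996   i=7: 16593
  i=8: 12899   i=9: 12839   i=10: 1391   i=11: 15802
  i=12: 1459
Match at i=12, j=22: x = 12·23 + 22 = 298.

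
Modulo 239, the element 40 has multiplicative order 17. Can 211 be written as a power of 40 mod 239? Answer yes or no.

yes

211 ∈ ⟨40⟩ iff 211^17 ≡ 1 (mod 239), since |⟨40⟩| = 17.
211^17 mod 239 = 1.
Since 1 = 1, 211 lies in the subgroup.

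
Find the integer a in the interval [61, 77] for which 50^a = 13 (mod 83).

Compute 50^61 mod 83 = 24, then multiply by 50 repeatedly:
  50^61=24  50^62=38  50^63=74  50^64=48  50^65=76
  50^66=65  50^67=13
Found 13 at exponent 67.

67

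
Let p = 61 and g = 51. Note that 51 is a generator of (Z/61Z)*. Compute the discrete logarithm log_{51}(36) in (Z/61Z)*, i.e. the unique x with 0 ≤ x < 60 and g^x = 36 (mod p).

Baby-step giant-step with m = ceil(sqrt(60)) = 8.
Baby table (51^j mod 61 for j=0..7):
  0:1  1:51  2:39  3:37  4:57  5:40  6:27  7:35
Giant step factor: 51^(-8) ≡ 42 (mod 61).
Scan 36·42^i mod 61 for i = 0, 1, …:
  i=0: 36   i=1: 48   i=2: 3   i=3: 4
  i=4: 46   i=5: 41   i=6: 14   i=7: 39
Match at i=7, j=2: x = 7·8 + 2 = 58.

58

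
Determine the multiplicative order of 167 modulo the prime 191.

190

The order of 167 must divide p − 1 = 190 = 2 · 5 · 19.
Divisors: 1, 2, 5, 10, 19, 38, 95, 190.
Check each in increasing order: 167^1 ≡ 167;  167^2 ≡ 3;  167^5 ≡ 166;  167^10 ≡ 52;  167^19 ≡ 142;  167^38 ≡ 109;  167^95 ≡ 190;  167^190 ≡ 1.
Smallest exponent giving 1 is 190.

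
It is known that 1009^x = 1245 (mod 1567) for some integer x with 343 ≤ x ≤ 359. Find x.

Compute 1009^343 mod 1567 = 1097, then multiply by 1009 repeatedly:
  1009^343=1097  1009^344=571  1009^345=1050  1009^346=158  1009^347=1155
  1009^348=1114  1009^349=487  1009^350=912  1009^351=379  1009^352=63
  1009^353=887  1009^354=226  1009^355=819  1009^356=562  1009^357=1371
  1009^358=1245
Found 1245 at exponent 358.

358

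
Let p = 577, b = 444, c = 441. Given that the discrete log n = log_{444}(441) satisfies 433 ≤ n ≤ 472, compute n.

434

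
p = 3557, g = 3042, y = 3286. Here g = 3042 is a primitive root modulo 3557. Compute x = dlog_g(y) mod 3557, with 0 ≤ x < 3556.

1452

Baby-step giant-step with m = ceil(sqrt(3556)) = 60.
Baby table (3042^j mod 3557 for j=0..59):
  0:1  1:3042  2:2007  3:1482  4:1525  5:722  6:1655  7:1355
  8:2904  9:1937  10:1962  11:3315  12:135  13:1615  14:613  15:878
  16:3126  17:1431  18:2891  19:1518  20:770  21:1834  22:1652  23:2900
  24:440  25:1048  26:944  27:1149  28:2284  29:1107  30:2572  31:2181
  32:797  33:2157  34:2486  35:230  36:2488  37:2757  38:2945  39:2164
  40:2438  41:51  42:2191  43:2761  44:885  45:3078  46:1252  47:2594
  48:1522  49:2267  50:2748  51:466  52:1886  53:3328  54:554  55:2807
  56:2094  57:2918  58:1841  59:1604
Giant step factor: 3042^(-60) ≡ 668 (mod 3557).
Scan 3286·668^i mod 3557 for i = 0, 1, …:
  i=0: 3286   i=1: 379   i=2: 625   i=3: 1331
  i=4: 3415   i=5: 1183   i=6: 590   i=7: 2850
  i=8: 805   i=9: 633     …   i=23: 964
  i=24: 135
Match at i=24, j=12: x = 24·60 + 12 = 1452.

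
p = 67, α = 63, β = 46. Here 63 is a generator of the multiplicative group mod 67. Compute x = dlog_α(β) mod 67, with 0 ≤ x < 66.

31

Baby-step giant-step with m = ceil(sqrt(66)) = 9.
Baby table (63^j mod 67 for j=0..8):
  0:1  1:63  2:16  3:3  4:55  5:48  6:9  7:31
  8:10
Giant step factor: 63^(-9) ≡ 5 (mod 67).
Scan 46·5^i mod 67 for i = 0, 1, …:
  i=0: 46   i=1: 29   i=2: 11   i=3: 55
Match at i=3, j=4: x = 3·9 + 4 = 31.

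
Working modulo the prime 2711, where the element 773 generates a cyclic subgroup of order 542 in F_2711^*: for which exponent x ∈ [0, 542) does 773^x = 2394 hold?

421

Baby-step giant-step with m = ceil(sqrt(542)) = 24.
Baby table (773^j mod 2711 for j=0..23):
  0:1  1:773  2:1109  3:581  4:1798  5:1822  6:1397  7:903
  8:1292  9:1068  10:1420  11:2416  12:2400  13:876  14:2109  15:946
  16:1999  17:2668  18:2004  19:1111  20:2127  21:1305  22:273  23:2282
Giant step factor: 773^(-24) ≡ 1986 (mod 2711).
Scan 2394·1986^i mod 2711 for i = 0, 1, …:
  i=0: 2394   i=1: 2101   i=2: 357   i=3: 1431
  i=4: 838   i=5: 2425   i=6: 1314   i=7: 1622
  i=8: 624   i=9: 337     …   i=16: 713
  i=17: 876
Match at i=17, j=13: x = 17·24 + 13 = 421.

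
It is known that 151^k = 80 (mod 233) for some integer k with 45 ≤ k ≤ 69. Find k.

Compute 151^45 mod 233 = 80, then multiply by 151 repeatedly:
  151^45=80
Found 80 at exponent 45.

45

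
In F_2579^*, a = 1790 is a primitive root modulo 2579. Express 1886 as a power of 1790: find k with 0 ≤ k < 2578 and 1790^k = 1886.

2564

Baby-step giant-step with m = ceil(sqrt(2578)) = 51.
Baby table (1790^j mod 2579 for j=0..50):
  0:1  1:1790  2:982  3:1481  4:2357  5:2365  6:1211  7:1330
  8:283  9:1086  10:1953  11:1325  12:1649  13:1334  14:2285  15:2435
  16:140  17:437  18:793  19:1020  20:2447  21:988  22:1905  23:512
  24:935  25:2458  26:46  27:2391  28:1329  29:1072  30:104  31:472
  32:1547  33:1863  34:123  35:955  36:2152  37:1633  38:1063  39:2047
  40:1950  41:1113  42:1282  43:2049  44:372  45:498  46:1665  47:1605
  48:2523  49:341  50:1746
Giant step factor: 1790^(-51) ≡ 1890 (mod 2579).
Scan 1886·1890^i mod 2579 for i = 0, 1, …:
  i=0: 1886   i=1: 362   i=2: 745   i=3: 2495
  i=4: 1138   i=5: 2513   i=6: 1631   i=7: 685
  i=8: 2571   i=9: 354     …   i=49: 1318
  i=50: 2285
Match at i=50, j=14: k = 50·51 + 14 = 2564.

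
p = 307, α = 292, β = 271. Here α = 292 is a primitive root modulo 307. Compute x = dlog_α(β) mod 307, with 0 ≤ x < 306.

105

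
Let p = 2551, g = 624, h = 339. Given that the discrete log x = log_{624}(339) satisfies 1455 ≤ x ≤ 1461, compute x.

Compute 624^1455 mod 2551 = 763, then multiply by 624 repeatedly:
  624^1455=763  624^1456=1626  624^1457=1877  624^1458=339
Found 339 at exponent 1458.

1458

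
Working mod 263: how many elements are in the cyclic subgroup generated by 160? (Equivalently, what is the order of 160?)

262

The order of 160 must divide p − 1 = 262 = 2 · 131.
Divisors: 1, 2, 131, 262.
Check each in increasing order: 160^1 ≡ 160;  160^2 ≡ 89;  160^131 ≡ 262;  160^262 ≡ 1.
Smallest exponent giving 1 is 262.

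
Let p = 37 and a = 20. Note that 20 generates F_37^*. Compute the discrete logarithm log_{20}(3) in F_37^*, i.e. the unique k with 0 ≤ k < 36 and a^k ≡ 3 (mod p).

Successive powers of 20 modulo 37:
  20^0=1  20^1=20  20^2=30  20^3=8  20^4=12  20^5=18
  20^6=27  20^7=22  20^8=33  20^9=31  20^10=28  20^11=5
  20^12=26  20^13=2  20^14=3
So 20^14 ≡ 3 (mod 37), giving k = 14.

14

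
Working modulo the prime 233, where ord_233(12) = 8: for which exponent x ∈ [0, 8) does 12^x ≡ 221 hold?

5

Successive powers of 12 modulo 233:
  12^0=1  12^1=12  12^2=144  12^3=97  12^4=232  12^5=221
So 12^5 ≡ 221 (mod 233), giving x = 5.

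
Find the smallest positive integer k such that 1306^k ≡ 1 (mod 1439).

The order of 1306 must divide p − 1 = 1438 = 2 · 719.
Divisors: 1, 2, 719, 1438.
Check each in increasing order: 1306^1 ≡ 1306;  1306^2 ≡ 421;  1306^719 ≡ 1.
Smallest exponent giving 1 is 719.

719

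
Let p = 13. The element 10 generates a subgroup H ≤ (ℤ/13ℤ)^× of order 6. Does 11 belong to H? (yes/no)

11 ∈ ⟨10⟩ iff 11^6 ≡ 1 (mod 13), since |⟨10⟩| = 6.
11^6 mod 13 = 12.
Since 12 ≠ 1, 11 does not lie in the subgroup.

no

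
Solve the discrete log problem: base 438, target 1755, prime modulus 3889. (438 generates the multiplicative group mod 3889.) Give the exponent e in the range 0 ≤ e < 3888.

593

Baby-step giant-step with m = ceil(sqrt(3888)) = 63.
Baby table (438^j mod 3889 for j=0..62):
  0:1  1:438  2:1283  3:1938  4:1042  5:1383  6:2959  7:1005
  8:733  9:2156  10:3190  11:1069  12:1542  13:2599  14:2774  15:1644
  16:607  17:1414  18:981  19:1888  20:2476  21:3346  22:3284  23:3351
  24:1585  25:1988  26:3497  27:3309  28:2634  29:2548  30:3770  31:2324
  32:2883  33:2718  34:450  35:2650  36:1778  37:964  38:2220  39:110
  40:1512  41:1126  42:3174  43:1839  44:459  45:2703  46:1658  47:2850
  48:3820  49:890  50:920  51:2393  52:1993  53:1798  54:1946  55:657
  56:3869  57:2907  58:1563  59:130  60:2494  61:3452  62:3044
Giant step factor: 438^(-63) ≡ 3794 (mod 3889).
Scan 1755·3794^i mod 3889 for i = 0, 1, …:
  i=0: 1755   i=1: 502   i=2: 2867   i=3: 3754
  i=4: 1158   i=5: 2771   i=6: 1207   i=7: 2005
  i=8: 86   i=9: 3497
Match at i=9, j=26: e = 9·63 + 26 = 593.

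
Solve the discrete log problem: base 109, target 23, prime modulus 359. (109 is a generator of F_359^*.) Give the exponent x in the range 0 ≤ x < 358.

Baby-step giant-step with m = ceil(sqrt(358)) = 19.
Baby table (109^j mod 359 for j=0..18):
  0:1  1:109  2:34  3:116  4:79  5:354  6:173  7:189
  8:138  9:323  10:25  11:212  12:132  13:28  14:180  15:234
  16:17  17:58  18:219
Giant step factor: 109^(-19) ≡ 215 (mod 359).
Scan 23·215^i mod 359 for i = 0, 1, …:
  i=0: 23   i=1: 278   i=2: 176   i=3: 145
  i=4: 301   i=5: 95   i=6: 321   i=7: 87
  i=8: 37   i=9: 57     …   i=13: 106
  i=14: 173
Match at i=14, j=6: x = 14·19 + 6 = 272.

272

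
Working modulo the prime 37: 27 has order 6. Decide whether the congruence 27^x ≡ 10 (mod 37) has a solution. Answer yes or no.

10 ∈ ⟨27⟩ iff 10^6 ≡ 1 (mod 37), since |⟨27⟩| = 6.
10^6 mod 37 = 1.
Since 1 = 1, 10 lies in the subgroup.

yes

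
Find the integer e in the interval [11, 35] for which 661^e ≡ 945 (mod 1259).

18

Compute 661^11 mod 1259 = 1070, then multiply by 661 repeatedly:
  661^11=1070  661^12=971  661^13=1000  661^14=25  661^15=158
  661^16=1200  661^17=30  661^18=945
Found 945 at exponent 18.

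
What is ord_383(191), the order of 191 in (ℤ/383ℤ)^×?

382

The order of 191 must divide p − 1 = 382 = 2 · 191.
Divisors: 1, 2, 191, 382.
Check each in increasing order: 191^1 ≡ 191;  191^2 ≡ 96;  191^191 ≡ 382;  191^382 ≡ 1.
Smallest exponent giving 1 is 382.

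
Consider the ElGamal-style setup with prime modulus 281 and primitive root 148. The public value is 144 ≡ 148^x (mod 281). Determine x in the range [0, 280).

166

Baby-step giant-step with m = ceil(sqrt(280)) = 17.
Baby table (148^j mod 281 for j=0..16):
  0:1  1:148  2:267  3:176  4:196  5:65  6:66  7:214
  8:200  9:95  10:10  11:75  12:141  13:74  14:274  15:88
  16:98
Giant step factor: 148^(-17) ≡ 13 (mod 281).
Scan 144·13^i mod 281 for i = 0, 1, …:
  i=0: 144   i=1: 186   i=2: 170   i=3: 243
  i=4: 68   i=5: 41   i=6: 252   i=7: 185
  i=8: 157   i=9: 74
Match at i=9, j=13: x = 9·17 + 13 = 166.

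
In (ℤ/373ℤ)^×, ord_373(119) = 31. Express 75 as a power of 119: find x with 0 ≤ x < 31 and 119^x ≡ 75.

19

Successive powers of 119 modulo 373:
  119^0=1  119^1=119  119^2=360  119^3=318  119^4=169  119^5=342
  119^6=41  119^7=30  119^8=213  119^9=356  119^10=215  119^11=221
  119^12=189  119^13=111  119^14=154  119^15=49  119^16=236  119^17=109
  119^18=289  119^19=75
So 119^19 ≡ 75 (mod 373), giving x = 19.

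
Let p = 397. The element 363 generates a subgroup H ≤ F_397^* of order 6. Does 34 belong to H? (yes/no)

⟨363⟩ has order 6; its elements mod 397 are {1, 34, 35, 362, 363, 396}.
34 is in this set.

yes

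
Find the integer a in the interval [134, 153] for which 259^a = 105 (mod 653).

140

Compute 259^134 mod 653 = 13, then multiply by 259 repeatedly:
  259^134=13  259^135=102  259^136=298  259^137=128  259^138=502
  259^139=71  259^140=105
Found 105 at exponent 140.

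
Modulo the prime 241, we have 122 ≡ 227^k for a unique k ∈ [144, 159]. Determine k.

Compute 227^144 mod 241 = 205, then multiply by 227 repeatedly:
  227^144=205  227^145=22  227^146=174  227^147=215  227^148=123
  227^149=206  227^150=8  227^151=129  227^152=122
Found 122 at exponent 152.

152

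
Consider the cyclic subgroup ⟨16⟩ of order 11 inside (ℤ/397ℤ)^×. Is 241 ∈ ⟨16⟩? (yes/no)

no

241 ∈ ⟨16⟩ iff 241^11 ≡ 1 (mod 397), since |⟨16⟩| = 11.
241^11 mod 397 = 213.
Since 213 ≠ 1, 241 does not lie in the subgroup.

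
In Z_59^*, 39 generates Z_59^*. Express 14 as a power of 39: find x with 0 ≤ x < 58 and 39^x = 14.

35

Baby-step giant-step with m = ceil(sqrt(58)) = 8.
Baby table (39^j mod 59 for j=0..7):
  0:1  1:39  2:46  3:24  4:51  5:42  6:45  7:44
Giant step factor: 39^(-8) ≡ 12 (mod 59).
Scan 14·12^i mod 59 for i = 0, 1, …:
  i=0: 14   i=1: 50   i=2: 10   i=3: 2
  i=4: 24
Match at i=4, j=3: x = 4·8 + 3 = 35.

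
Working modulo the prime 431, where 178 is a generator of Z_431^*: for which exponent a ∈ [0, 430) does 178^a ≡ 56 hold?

289

Baby-step giant-step with m = ceil(sqrt(430)) = 21.
Baby table (178^j mod 431 for j=0..20):
  0:1  1:178  2:221  3:117  4:138  5:428  6:328  7:199
  8:80  9:17  10:9  11:309  12:265  13:191  14:380  15:404
  16:366  17:67  18:289  19:153  20:81
Giant step factor: 178^(-21) ≡ 42 (mod 431).
Scan 56·42^i mod 431 for i = 0, 1, …:
  i=0: 56   i=1: 197   i=2: 85   i=3: 122
  i=4: 383   i=5: 139   i=6: 235   i=7: 388
  i=8: 349   i=9: 4   i=10: 168   i=11: 160
  i=12: 255   i=13: 366
Match at i=13, j=16: a = 13·21 + 16 = 289.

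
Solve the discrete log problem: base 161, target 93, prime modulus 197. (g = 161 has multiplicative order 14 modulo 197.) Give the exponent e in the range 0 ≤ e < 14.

13

Successive powers of 161 modulo 197:
  161^0=1  161^1=161  161^2=114  161^3=33  161^4=191  161^5=19
  161^6=104  161^7=196  161^8=36  161^9=83  161^10=164  161^11=6
  161^12=178  161^13=93
So 161^13 ≡ 93 (mod 197), giving e = 13.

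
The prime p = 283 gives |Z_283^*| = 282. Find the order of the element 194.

282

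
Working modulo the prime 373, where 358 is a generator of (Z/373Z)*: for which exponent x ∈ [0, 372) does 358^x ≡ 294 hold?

151

Baby-step giant-step with m = ceil(sqrt(372)) = 20.
Baby table (358^j mod 373 for j=0..19):
  0:1  1:358  2:225  3:355  4:270  5:53  6:324  7:362
  8:165  9:136  10:198  11:14  12:163  13:166  14:121  15:50
  16:369  17:60  18:219  19:72
Giant step factor: 358^(-20) ≡ 220 (mod 373).
Scan 294·220^i mod 373 for i = 0, 1, …:
  i=0: 294   i=1: 151   i=2: 23   i=3: 211
  i=4: 168   i=5: 33   i=6: 173   i=7: 14
Match at i=7, j=11: x = 7·20 + 11 = 151.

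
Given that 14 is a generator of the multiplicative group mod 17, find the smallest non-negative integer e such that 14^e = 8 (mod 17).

10

Successive powers of 14 modulo 17:
  14^0=1  14^1=14  14^2=9  14^3=7  14^4=13  14^5=12
  14^6=15  14^7=6  14^8=16  14^9=3  14^10=8
So 14^10 ≡ 8 (mod 17), giving e = 10.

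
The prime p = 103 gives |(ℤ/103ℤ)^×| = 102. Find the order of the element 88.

102

The order of 88 must divide p − 1 = 102 = 2 · 3 · 17.
Divisors: 1, 2, 3, 6, 17, 34, 51, 102.
Check each in increasing order: 88^1 ≡ 88;  88^2 ≡ 19;  88^3 ≡ 24;  88^6 ≡ 61;  88^17 ≡ 57;  88^34 ≡ 56;  88^51 ≡ 102;  88^102 ≡ 1.
Smallest exponent giving 1 is 102.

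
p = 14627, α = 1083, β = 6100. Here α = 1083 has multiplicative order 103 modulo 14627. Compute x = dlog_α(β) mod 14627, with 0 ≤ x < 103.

72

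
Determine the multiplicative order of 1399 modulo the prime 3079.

1539

The order of 1399 must divide p − 1 = 3078 = 2 · 3^4 · 19.
Divisors: 1, 2, 3, 6, 9, 18, 19, 27, 38, 54, 57, 81, 114, 162, 171, 342, 513, 1026, 1539, 3078.
Check each in increasing order: 1399^1 ≡ 1399;  1399^2 ≡ 2036;  1399^3 ≡ 289;  1399^6 ≡ 388;  1399^9 ≡ 1288;  1399^18 ≡ 2442;  1399^19 ≡ 1747;  1399^27 ≡ 1637;  1399^38 ≡ 720;  1399^54 ≡ 1039;  1399^57 ≡ 1608;  1399^81 ≡ 1235;  1399^114 ≡ 2383;  1399^162 ≡ 1120;  1399^171 ≡ 1588;  1399^342 ≡ 43;  1399^513 ≡ 546;  1399^1026 ≡ 2532;  1399^1539 ≡ 1.
Smallest exponent giving 1 is 1539.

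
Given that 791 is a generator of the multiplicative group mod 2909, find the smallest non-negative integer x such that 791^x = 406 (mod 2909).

517

Baby-step giant-step with m = ceil(sqrt(2908)) = 54.
Baby table (791^j mod 2909 for j=0..53):
  0:1  1:791  2:246  3:2592  4:2336  5:561  6:1583  7:1283
  8:2521  9:1446  10:549  11:818  12:1240  13:507  14:2504  15:2544
  16:2185  17:389  18:2254  19:2606  20:1774  21:1096  22:54  23:1988
  24:1648  25:336  26:1057  27:1204  28:1121  29:2375  30:2320  31:2450
  32:556  33:537  34:53  35:1197  36:1402  37:653  38:1630  39:643
  40:2447  41:1092  42:2708  43:1004  44:7  45:2628  46:1722  47:690
  48:1807  49:1018  50:2354  51:254  52:193  53:1395
Giant step factor: 791^(-54) ≡ 1604 (mod 2909).
Scan 406·1604^i mod 2909 for i = 0, 1, …:
  i=0: 406   i=1: 2517   i=2: 2485   i=3: 610
  i=4: 1016   i=5: 624   i=6: 200   i=7: 810
  i=8: 1826   i=9: 2450
Match at i=9, j=31: x = 9·54 + 31 = 517.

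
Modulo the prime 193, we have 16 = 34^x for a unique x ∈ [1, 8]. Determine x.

Compute 34^1 mod 193 = 34, then multiply by 34 repeatedly:
  34^1=34  34^2=191  34^3=125  34^4=4  34^5=136
  34^6=185  34^7=114  34^8=16
Found 16 at exponent 8.

8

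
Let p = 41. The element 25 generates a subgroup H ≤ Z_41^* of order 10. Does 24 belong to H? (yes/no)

⟨25⟩ has order 10; its elements mod 41 are {1, 4, 10, 16, 18, 23, 25, 31, 37, 40}.
24 is not in this set.

no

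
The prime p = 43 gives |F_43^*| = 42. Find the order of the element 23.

21

The order of 23 must divide p − 1 = 42 = 2 · 3 · 7.
Divisors: 1, 2, 3, 6, 7, 14, 21, 42.
Check each in increasing order: 23^1 ≡ 23;  23^2 ≡ 13;  23^3 ≡ 41;  23^6 ≡ 4;  23^7 ≡ 6;  23^14 ≡ 36;  23^21 ≡ 1.
Smallest exponent giving 1 is 21.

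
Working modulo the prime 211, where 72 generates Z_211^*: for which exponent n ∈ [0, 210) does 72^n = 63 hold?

45

Baby-step giant-step with m = ceil(sqrt(210)) = 15.
Baby table (72^j mod 211 for j=0..14):
  0:1  1:72  2:120  3:200  4:52  5:157  6:121  7:61
  8:172  9:146  10:173  11:7  12:82  13:207  14:134
Giant step factor: 72^(-15) ≡ 40 (mod 211).
Scan 63·40^i mod 211 for i = 0, 1, …:
  i=0: 63   i=1: 199   i=2: 153   i=3: 1
Match at i=3, j=0: n = 3·15 + 0 = 45.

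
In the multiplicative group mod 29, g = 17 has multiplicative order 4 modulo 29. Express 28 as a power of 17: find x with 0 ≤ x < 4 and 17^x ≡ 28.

2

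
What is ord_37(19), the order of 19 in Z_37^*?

36

The order of 19 must divide p − 1 = 36 = 2^2 · 3^2.
Divisors: 1, 2, 3, 4, 6, 9, 12, 18, 36.
Check each in increasing order: 19^1 ≡ 19;  19^2 ≡ 28;  19^3 ≡ 14;  19^4 ≡ 7;  19^6 ≡ 11;  19^9 ≡ 6;  19^12 ≡ 10;  19^18 ≡ 36;  19^36 ≡ 1.
Smallest exponent giving 1 is 36.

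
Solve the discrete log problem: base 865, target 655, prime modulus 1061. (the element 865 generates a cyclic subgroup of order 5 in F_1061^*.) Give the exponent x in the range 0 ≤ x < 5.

4

Successive powers of 865 modulo 1061:
  865^0=1  865^1=865  865^2=220  865^3=381  865^4=655
So 865^4 ≡ 655 (mod 1061), giving x = 4.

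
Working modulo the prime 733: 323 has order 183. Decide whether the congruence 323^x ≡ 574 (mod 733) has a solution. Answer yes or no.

yes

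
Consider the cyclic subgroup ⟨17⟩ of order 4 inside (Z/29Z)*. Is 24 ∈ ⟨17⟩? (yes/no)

24 ∈ ⟨17⟩ iff 24^4 ≡ 1 (mod 29), since |⟨17⟩| = 4.
24^4 mod 29 = 16.
Since 16 ≠ 1, 24 does not lie in the subgroup.

no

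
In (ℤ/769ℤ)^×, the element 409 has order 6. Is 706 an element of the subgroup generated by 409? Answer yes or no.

⟨409⟩ has order 6; its elements mod 769 are {1, 360, 361, 408, 409, 768}.
706 is not in this set.

no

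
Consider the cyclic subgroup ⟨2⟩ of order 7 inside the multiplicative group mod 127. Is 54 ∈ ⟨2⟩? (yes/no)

no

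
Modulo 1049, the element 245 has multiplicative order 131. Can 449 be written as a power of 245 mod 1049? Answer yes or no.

no

449 ∈ ⟨245⟩ iff 449^131 ≡ 1 (mod 1049), since |⟨245⟩| = 131.
449^131 mod 1049 = 588.
Since 588 ≠ 1, 449 does not lie in the subgroup.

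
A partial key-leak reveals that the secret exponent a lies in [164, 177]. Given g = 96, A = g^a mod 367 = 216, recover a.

165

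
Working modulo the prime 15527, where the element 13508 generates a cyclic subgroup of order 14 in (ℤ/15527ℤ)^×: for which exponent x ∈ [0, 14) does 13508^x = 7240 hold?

9

Successive powers of 13508 modulo 15527:
  13508^0=1  13508^1=13508  13508^2=8287  13508^3=6653  13508^4=13975  13508^5=12561
  13508^6=10459  13508^7=15526  13508^8=2019  13508^9=7240
So 13508^9 ≡ 7240 (mod 15527), giving x = 9.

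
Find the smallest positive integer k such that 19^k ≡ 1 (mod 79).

39

The order of 19 must divide p − 1 = 78 = 2 · 3 · 13.
Divisors: 1, 2, 3, 6, 13, 26, 39, 78.
Check each in increasing order: 19^1 ≡ 19;  19^2 ≡ 45;  19^3 ≡ 65;  19^6 ≡ 38;  19^13 ≡ 23;  19^26 ≡ 55;  19^39 ≡ 1.
Smallest exponent giving 1 is 39.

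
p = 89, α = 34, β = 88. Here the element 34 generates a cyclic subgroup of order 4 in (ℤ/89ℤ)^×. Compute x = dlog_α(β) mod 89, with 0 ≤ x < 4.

2

Successive powers of 34 modulo 89:
  34^0=1  34^1=34  34^2=88
So 34^2 ≡ 88 (mod 89), giving x = 2.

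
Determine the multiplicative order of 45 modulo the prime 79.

39

The order of 45 must divide p − 1 = 78 = 2 · 3 · 13.
Divisors: 1, 2, 3, 6, 13, 26, 39, 78.
Check each in increasing order: 45^1 ≡ 45;  45^2 ≡ 50;  45^3 ≡ 38;  45^6 ≡ 22;  45^13 ≡ 55;  45^26 ≡ 23;  45^39 ≡ 1.
Smallest exponent giving 1 is 39.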